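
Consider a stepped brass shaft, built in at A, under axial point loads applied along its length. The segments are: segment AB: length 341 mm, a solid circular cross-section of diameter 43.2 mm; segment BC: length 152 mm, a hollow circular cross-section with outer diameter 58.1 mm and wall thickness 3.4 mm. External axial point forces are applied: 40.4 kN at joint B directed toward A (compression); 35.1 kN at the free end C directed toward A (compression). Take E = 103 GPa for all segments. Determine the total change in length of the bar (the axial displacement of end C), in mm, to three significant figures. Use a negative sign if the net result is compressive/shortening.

-0.259 mm

Internal axial forces (sectioning from the free end, tension +): N_BC = -35.1 kN, N_AB = -75.5 kN.
A_AB = 1466 mm².
A_BC = 584.3 mm².
δ_AB = -75500·341/(1466·103000) = -0.1705 mm
δ_BC = -35100·152/(584.3·103000) = -0.08865 mm
δ = Σδ_i = -0.2592 mm.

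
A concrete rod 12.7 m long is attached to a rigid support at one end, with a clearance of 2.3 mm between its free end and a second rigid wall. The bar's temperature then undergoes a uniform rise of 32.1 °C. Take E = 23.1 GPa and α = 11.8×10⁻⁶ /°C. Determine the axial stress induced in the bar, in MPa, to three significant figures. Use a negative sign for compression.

Free thermal expansion αLΔT = 11.8e-6 · 12700 · 32.1 = 4.811 mm.
The walls engage after the gap closes; constrained expansion = 4.811 − 2.3 = 2.511 mm.
The walls impose strain ε = −(2.511)/12700 = -1.9768e-04; σ = Eε = 23100 · -1.9768e-04 = -4.566 MPa.

-4.57 MPa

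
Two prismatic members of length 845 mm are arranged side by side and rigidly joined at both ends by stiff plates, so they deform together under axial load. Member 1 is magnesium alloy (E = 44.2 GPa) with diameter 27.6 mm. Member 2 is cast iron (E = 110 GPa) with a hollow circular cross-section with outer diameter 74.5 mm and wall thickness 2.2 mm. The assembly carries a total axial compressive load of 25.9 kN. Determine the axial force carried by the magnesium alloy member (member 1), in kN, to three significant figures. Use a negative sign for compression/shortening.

-8.41 kN

A_1 = 598.3 mm².
A_2 = 499.7 mm².
Equal strain + equilibrium ⇒ each member carries load in proportion to AE: A₁E₁ = 26440000 N, A₂E₂ = 54970000 N, ΣAE = 81410000 N.
F₁ = P·A₁E₁/ΣAE = -25900·26440000/81410000 = -8413 N.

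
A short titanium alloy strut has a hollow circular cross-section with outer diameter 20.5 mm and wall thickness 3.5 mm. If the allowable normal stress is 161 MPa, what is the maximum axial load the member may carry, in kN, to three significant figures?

A = 186.9 mm².
P_max = σ_allow · A = 161 · 186.9 = 30090 N = 30.09 kN.

30.1 kN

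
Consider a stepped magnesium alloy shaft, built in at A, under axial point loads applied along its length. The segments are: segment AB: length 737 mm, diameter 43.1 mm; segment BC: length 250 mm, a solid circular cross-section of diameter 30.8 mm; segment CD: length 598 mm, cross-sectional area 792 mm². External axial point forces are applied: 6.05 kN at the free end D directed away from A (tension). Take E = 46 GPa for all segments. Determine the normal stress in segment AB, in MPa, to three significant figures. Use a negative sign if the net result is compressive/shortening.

4.15 MPa

Internal axial forces (sectioning from the free end, tension +): N_CD = 6.05 kN, N_BC = 6.05 kN, N_AB = 6.05 kN.
A_AB = 1459 mm².
σ_AB = N_AB/A_AB = 6050/1459 = 4.147 MPa.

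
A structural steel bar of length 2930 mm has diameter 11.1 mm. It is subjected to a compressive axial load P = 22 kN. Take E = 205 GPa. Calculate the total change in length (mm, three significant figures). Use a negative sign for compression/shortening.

-3.25 mm

A = 96.77 mm².
δ_mech = NL/(AE) = -22000·2930/(96.77·205000) = -3.249 mm.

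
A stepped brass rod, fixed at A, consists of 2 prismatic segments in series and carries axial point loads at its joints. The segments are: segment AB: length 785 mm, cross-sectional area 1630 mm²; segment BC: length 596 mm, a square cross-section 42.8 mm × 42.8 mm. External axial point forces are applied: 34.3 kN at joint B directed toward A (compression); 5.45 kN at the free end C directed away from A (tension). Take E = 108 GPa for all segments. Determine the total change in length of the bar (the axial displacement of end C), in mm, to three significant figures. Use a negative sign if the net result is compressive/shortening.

-0.112 mm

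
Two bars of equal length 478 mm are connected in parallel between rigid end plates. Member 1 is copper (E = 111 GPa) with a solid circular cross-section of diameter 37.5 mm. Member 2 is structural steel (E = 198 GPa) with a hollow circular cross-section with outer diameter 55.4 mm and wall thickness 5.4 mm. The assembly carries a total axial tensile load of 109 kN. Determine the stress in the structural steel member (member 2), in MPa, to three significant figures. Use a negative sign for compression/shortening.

A_1 = 1104 mm².
A_2 = 848.2 mm².
Equal strain + equilibrium ⇒ each member carries load in proportion to AE: A₁E₁ = 122600000 N, A₂E₂ = 167900000 N, ΣAE = 290500000 N.
σ₂ = P·E₂/ΣAE = 109000·198000/290500000 = 74.28 MPa.

74.3 MPa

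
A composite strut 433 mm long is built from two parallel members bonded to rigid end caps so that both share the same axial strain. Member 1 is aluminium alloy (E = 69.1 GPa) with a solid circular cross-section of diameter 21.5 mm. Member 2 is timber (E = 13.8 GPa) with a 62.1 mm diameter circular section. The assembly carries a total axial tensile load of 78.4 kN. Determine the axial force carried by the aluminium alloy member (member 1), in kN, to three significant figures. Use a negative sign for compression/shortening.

A_1 = 363.1 mm².
A_2 = 3029 mm².
Equal strain + equilibrium ⇒ each member carries load in proportion to AE: A₁E₁ = 25090000 N, A₂E₂ = 41800000 N, ΣAE = 66880000 N.
F₁ = P·A₁E₁/ΣAE = 78400·25090000/66880000 = 29410 N.

29.4 kN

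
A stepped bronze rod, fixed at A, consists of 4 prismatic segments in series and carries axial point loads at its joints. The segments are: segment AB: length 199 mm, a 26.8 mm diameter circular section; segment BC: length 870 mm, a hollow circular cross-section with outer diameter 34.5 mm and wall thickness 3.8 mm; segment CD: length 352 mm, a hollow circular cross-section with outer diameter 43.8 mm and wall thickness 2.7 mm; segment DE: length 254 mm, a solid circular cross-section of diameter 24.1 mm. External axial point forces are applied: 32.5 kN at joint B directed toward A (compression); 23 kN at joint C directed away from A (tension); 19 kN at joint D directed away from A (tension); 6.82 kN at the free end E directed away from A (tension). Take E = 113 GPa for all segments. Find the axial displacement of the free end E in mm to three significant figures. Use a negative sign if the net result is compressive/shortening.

1.34 mm

Internal axial forces (sectioning from the free end, tension +): N_DE = 6.82 kN, N_CD = 25.82 kN, N_BC = 48.82 kN, N_AB = 16.32 kN.
A_AB = 564.1 mm².
A_BC = 366.5 mm².
A_CD = 348.6 mm².
A_DE = 456.2 mm².
δ_AB = 16320·199/(564.1·113000) = 0.05095 mm
δ_BC = 48820·870/(366.5·113000) = 1.026 mm
δ_CD = 25820·352/(348.6·113000) = 0.2307 mm
δ_DE = 6820·254/(456.2·113000) = 0.03361 mm
δ = Σδ_i = 1.341 mm.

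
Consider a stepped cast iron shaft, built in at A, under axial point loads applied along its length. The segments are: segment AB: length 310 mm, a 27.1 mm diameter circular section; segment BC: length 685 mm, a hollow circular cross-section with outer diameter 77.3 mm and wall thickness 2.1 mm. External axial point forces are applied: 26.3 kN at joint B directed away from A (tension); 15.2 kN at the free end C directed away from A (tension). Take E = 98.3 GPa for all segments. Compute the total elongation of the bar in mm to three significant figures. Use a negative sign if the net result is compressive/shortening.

0.440 mm

Internal axial forces (sectioning from the free end, tension +): N_BC = 15.2 kN, N_AB = 41.5 kN.
A_AB = 576.8 mm².
A_BC = 496.1 mm².
δ_AB = 41500·310/(576.8·98300) = 0.2269 mm
δ_BC = 15200·685/(496.1·98300) = 0.2135 mm
δ = Σδ_i = 0.4404 mm.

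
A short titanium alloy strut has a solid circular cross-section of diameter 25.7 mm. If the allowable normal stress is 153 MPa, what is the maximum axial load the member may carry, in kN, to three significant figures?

A = 518.7 mm².
P_max = σ_allow · A = 153 · 518.7 = 79370 N = 79.37 kN.

79.4 kN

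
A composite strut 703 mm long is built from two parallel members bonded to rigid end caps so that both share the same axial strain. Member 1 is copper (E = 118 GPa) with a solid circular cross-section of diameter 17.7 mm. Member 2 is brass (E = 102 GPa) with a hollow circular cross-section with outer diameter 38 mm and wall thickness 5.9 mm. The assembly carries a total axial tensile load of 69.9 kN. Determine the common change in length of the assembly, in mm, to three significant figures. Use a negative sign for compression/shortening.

0.548 mm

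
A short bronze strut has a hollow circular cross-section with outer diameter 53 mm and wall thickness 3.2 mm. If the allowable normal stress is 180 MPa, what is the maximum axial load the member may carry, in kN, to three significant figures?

A = 500.6 mm².
P_max = σ_allow · A = 180 · 500.6 = 90120 N = 90.12 kN.

90.1 kN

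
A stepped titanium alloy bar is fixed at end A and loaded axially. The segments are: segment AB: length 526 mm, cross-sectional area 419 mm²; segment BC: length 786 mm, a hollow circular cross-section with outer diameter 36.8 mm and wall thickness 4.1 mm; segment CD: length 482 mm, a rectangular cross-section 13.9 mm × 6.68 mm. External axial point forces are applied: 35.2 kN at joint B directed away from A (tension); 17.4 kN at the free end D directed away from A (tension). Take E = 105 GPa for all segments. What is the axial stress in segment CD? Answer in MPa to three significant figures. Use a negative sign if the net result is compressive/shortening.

187 MPa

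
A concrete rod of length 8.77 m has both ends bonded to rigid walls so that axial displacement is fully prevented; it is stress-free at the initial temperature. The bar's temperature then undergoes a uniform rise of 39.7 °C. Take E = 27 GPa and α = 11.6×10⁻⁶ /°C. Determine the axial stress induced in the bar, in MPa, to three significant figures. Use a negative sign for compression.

-12.4 MPa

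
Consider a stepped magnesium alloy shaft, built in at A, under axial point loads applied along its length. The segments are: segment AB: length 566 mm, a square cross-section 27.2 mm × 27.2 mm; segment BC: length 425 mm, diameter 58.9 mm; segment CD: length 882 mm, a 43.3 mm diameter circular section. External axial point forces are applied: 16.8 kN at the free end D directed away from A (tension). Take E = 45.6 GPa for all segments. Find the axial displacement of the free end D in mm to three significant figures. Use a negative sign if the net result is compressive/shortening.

Internal axial forces (sectioning from the free end, tension +): N_CD = 16.8 kN, N_BC = 16.8 kN, N_AB = 16.8 kN.
A_AB = 739.8 mm².
A_BC = 2725 mm².
A_CD = 1473 mm².
δ_AB = 16800·566/(739.8·45600) = 0.2819 mm
δ_BC = 16800·425/(2725·45600) = 0.05747 mm
δ_CD = 16800·882/(1473·45600) = 0.2207 mm
δ = Σδ_i = 0.56 mm.

0.560 mm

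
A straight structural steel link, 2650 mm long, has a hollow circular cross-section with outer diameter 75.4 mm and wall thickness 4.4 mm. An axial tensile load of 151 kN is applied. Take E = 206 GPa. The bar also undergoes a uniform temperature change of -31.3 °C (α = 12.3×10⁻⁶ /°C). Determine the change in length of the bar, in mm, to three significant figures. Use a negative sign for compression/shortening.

A = 981.4 mm².
δ_mech = NL/(AE) = 151000·2650/(981.4·206000) = 1.979 mm.
δ_thermal = αLΔT = 12.3e-6·2650·-31.3 = -1.02 mm.
δ = δ_mech + δ_thermal = 0.959 mm.

0.959 mm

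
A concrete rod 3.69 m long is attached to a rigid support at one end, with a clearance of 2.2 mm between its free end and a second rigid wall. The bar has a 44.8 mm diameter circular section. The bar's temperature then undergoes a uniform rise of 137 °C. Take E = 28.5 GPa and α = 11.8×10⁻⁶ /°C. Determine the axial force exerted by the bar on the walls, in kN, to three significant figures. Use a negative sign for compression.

Free thermal expansion αLΔT = 11.8e-6 · 3690 · 137 = 5.965 mm.
The walls engage after the gap closes; constrained expansion = 5.965 − 2.2 = 3.765 mm.
The walls impose strain ε = −(3.765)/3690 = -1.0204e-03; σ = Eε = 28500 · -1.0204e-03 = -29.08 MPa.
Wall reaction R = σ·A = -29.08·1576 = -45840 N = -45.84 kN.

-45.8 kN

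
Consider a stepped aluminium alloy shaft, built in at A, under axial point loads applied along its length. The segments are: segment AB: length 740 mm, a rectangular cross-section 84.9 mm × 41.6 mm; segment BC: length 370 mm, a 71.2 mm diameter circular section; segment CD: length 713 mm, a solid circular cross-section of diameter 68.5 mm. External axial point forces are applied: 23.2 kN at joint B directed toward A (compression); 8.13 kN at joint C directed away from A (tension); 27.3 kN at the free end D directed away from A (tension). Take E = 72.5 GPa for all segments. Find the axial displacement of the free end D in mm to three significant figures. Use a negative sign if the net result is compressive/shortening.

0.154 mm

Internal axial forces (sectioning from the free end, tension +): N_CD = 27.3 kN, N_BC = 35.43 kN, N_AB = 12.23 kN.
A_AB = 3532 mm².
A_BC = 3982 mm².
A_CD = 3685 mm².
δ_AB = 12230·740/(3532·72500) = 0.03534 mm
δ_BC = 35430·370/(3982·72500) = 0.04541 mm
δ_CD = 27300·713/(3685·72500) = 0.07285 mm
δ = Σδ_i = 0.1536 mm.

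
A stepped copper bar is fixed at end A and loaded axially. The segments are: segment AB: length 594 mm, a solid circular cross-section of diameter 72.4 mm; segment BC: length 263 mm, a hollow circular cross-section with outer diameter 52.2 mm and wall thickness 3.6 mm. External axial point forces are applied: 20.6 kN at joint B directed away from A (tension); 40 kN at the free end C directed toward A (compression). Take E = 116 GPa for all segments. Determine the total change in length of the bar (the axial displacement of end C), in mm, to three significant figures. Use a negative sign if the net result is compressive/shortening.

-0.189 mm

Internal axial forces (sectioning from the free end, tension +): N_BC = -40 kN, N_AB = -19.4 kN.
A_AB = 4117 mm².
A_BC = 549.7 mm².
δ_AB = -19400·594/(4117·116000) = -0.02413 mm
δ_BC = -40000·263/(549.7·116000) = -0.165 mm
δ = Σδ_i = -0.1891 mm.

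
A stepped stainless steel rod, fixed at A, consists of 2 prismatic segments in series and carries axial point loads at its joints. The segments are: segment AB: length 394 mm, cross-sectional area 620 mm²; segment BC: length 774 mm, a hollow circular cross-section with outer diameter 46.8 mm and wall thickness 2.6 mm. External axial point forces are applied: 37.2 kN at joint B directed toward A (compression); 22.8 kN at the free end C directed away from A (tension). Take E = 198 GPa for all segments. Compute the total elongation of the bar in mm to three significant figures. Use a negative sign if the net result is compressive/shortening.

Internal axial forces (sectioning from the free end, tension +): N_BC = 22.8 kN, N_AB = -14.4 kN.
A_BC = 361 mm².
δ_AB = -14400·394/(620·198000) = -0.04622 mm
δ_BC = 22800·774/(361·198000) = 0.2469 mm
δ = Σδ_i = 0.2007 mm.

0.201 mm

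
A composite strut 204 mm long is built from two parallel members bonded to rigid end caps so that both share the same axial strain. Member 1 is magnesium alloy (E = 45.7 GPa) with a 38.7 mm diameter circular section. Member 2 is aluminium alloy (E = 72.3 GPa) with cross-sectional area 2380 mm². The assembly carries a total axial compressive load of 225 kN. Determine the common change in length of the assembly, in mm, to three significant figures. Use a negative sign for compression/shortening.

-0.203 mm

A_1 = 1176 mm².
Equal strain + equilibrium ⇒ each member carries load in proportion to AE: A₁E₁ = 53760000 N, A₂E₂ = 172100000 N, ΣAE = 225800000 N.
δ = PL/ΣAE = -225000·204/225800000 = -0.2033 mm.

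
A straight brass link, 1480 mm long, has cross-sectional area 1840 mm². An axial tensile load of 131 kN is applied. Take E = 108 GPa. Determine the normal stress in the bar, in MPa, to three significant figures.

71.2 MPa

σ = N/A = 131000/1840 = 71.2 MPa.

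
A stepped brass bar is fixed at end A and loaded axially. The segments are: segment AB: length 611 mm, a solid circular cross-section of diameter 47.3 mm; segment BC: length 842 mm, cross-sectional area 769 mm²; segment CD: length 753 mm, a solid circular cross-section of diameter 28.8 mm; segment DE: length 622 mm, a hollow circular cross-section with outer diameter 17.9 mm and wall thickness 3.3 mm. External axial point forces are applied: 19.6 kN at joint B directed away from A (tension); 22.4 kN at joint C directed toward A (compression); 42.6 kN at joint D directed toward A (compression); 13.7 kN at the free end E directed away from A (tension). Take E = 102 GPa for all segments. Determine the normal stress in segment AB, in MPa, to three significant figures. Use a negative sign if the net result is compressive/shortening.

Internal axial forces (sectioning from the free end, tension +): N_DE = 13.7 kN, N_CD = -28.9 kN, N_BC = -51.3 kN, N_AB = -31.7 kN.
A_AB = 1757 mm².
σ_AB = N_AB/A_AB = -31700/1757 = -18.04 MPa.

-18.0 MPa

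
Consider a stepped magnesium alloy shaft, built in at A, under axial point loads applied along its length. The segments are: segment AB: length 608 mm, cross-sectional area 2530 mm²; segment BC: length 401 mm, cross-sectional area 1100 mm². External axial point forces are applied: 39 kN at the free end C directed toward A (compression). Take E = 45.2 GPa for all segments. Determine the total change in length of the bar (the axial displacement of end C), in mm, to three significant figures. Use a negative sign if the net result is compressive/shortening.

Internal axial forces (sectioning from the free end, tension +): N_BC = -39 kN, N_AB = -39 kN.
δ_AB = -39000·608/(2530·45200) = -0.2074 mm
δ_BC = -39000·401/(1100·45200) = -0.3145 mm
δ = Σδ_i = -0.5219 mm.

-0.522 mm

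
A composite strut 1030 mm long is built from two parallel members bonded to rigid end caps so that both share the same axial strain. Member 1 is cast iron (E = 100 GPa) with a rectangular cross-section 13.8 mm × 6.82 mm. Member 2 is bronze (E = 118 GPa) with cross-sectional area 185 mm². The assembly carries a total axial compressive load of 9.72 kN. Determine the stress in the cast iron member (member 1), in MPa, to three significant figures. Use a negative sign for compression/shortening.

A_1 = 94.12 mm².
Equal strain + equilibrium ⇒ each member carries load in proportion to AE: A₁E₁ = 9412000 N, A₂E₂ = 21830000 N, ΣAE = 31240000 N.
σ₁ = P·E₁/ΣAE = -9720·100000/31240000 = -31.11 MPa.

-31.1 MPa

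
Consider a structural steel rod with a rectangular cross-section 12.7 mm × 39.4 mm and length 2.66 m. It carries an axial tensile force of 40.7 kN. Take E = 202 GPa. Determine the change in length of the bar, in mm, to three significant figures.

A = 500.4 mm².
δ_mech = NL/(AE) = 40700·2660/(500.4·202000) = 1.071 mm.

1.07 mm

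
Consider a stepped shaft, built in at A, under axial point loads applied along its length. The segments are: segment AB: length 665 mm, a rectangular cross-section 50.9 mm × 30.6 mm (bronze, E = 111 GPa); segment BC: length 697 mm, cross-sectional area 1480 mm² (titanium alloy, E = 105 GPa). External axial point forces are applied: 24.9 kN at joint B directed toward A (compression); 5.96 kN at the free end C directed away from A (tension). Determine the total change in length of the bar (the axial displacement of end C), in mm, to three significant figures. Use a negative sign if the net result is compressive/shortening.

-0.0461 mm

Internal axial forces (sectioning from the free end, tension +): N_BC = 5.96 kN, N_AB = -18.94 kN.
A_AB = 1558 mm².
δ_AB = -18940·665/(1558·111000) = -0.07285 mm
δ_BC = 5960·697/(1480·105000) = 0.02673 mm
δ = Σδ_i = -0.04612 mm.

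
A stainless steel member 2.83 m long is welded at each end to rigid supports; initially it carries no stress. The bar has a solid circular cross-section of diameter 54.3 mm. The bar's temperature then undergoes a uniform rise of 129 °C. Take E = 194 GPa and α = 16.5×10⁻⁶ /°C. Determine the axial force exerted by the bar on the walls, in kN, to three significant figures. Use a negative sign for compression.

Free thermal expansion αLΔT = 16.5e-6 · 2830 · 129 = 6.024 mm.
The walls impose strain ε = −(6.024)/2830 = -2.1285e-03; σ = Eε = 194000 · -2.1285e-03 = -412.9 MPa.
Wall reaction R = σ·A = -412.9·2316 = -956200 N = -956.2 kN.

-956 kN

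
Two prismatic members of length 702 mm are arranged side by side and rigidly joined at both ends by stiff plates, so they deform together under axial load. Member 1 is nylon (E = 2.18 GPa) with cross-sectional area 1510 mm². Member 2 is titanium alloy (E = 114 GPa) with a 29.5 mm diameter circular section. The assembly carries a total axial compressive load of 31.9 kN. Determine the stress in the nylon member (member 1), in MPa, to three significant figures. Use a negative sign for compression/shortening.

-0.856 MPa

A_2 = 683.5 mm².
Equal strain + equilibrium ⇒ each member carries load in proportion to AE: A₁E₁ = 3292000 N, A₂E₂ = 77920000 N, ΣAE = 81210000 N.
σ₁ = P·E₁/ΣAE = -31900·2180/81210000 = -0.8563 MPa.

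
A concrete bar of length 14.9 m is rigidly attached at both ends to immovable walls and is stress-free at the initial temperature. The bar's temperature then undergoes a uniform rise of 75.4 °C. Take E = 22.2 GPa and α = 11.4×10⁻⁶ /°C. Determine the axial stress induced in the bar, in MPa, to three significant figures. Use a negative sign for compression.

Free thermal expansion αLΔT = 11.4e-6 · 14900 · 75.4 = 12.81 mm.
The walls impose strain ε = −(12.81)/14900 = -8.5956e-04; σ = Eε = 22200 · -8.5956e-04 = -19.08 MPa.

-19.1 MPa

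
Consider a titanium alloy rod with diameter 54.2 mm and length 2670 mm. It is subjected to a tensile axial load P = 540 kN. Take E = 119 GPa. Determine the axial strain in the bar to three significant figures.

A = 2307 mm².
σ = N/A = 234 MPa; ε = σ/E = 234/119000 = 1.967e-03.

0.00197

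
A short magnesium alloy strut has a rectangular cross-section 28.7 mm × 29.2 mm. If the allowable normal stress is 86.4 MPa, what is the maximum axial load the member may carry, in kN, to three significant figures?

72.4 kN

A = 838 mm².
P_max = σ_allow · A = 86.4 · 838 = 72410 N = 72.41 kN.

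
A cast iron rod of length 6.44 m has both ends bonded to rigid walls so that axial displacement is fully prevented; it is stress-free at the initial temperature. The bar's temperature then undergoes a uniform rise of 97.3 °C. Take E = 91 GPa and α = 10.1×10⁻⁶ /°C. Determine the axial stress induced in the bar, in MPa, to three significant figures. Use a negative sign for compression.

-89.4 MPa

Free thermal expansion αLΔT = 10.1e-6 · 6440 · 97.3 = 6.329 mm.
The walls impose strain ε = −(6.329)/6440 = -9.8273e-04; σ = Eε = 91000 · -9.8273e-04 = -89.43 MPa.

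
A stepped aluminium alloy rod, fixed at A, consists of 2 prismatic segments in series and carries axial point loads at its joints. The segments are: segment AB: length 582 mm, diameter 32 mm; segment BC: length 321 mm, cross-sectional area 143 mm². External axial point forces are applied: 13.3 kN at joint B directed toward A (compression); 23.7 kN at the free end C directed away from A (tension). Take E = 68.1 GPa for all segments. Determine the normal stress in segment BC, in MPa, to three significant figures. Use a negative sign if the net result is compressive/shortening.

Internal axial forces (sectioning from the free end, tension +): N_BC = 23.7 kN, N_AB = 10.4 kN.
σ_BC = N_BC/A_BC = 23700/143 = 165.7 MPa.

166 MPa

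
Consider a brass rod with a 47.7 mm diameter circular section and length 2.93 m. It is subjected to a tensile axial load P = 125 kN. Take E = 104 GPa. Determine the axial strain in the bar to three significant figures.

A = 1787 mm².
σ = N/A = 69.95 MPa; ε = σ/E = 69.95/104000 = 6.726e-04.

6.73e-04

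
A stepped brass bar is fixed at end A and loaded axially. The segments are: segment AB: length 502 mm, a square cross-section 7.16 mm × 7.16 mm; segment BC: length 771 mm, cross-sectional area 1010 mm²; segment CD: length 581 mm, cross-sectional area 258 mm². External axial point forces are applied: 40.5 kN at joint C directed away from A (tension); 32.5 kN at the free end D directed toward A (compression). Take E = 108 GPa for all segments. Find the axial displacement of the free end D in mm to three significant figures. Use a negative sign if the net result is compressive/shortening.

0.104 mm

Internal axial forces (sectioning from the free end, tension +): N_CD = -32.5 kN, N_BC = 8 kN, N_AB = 8 kN.
A_AB = 51.27 mm².
δ_AB = 8000·502/(51.27·108000) = 0.7253 mm
δ_BC = 8000·771/(1010·108000) = 0.05655 mm
δ_CD = -32500·581/(258·108000) = -0.6777 mm
δ = Σδ_i = 0.1042 mm.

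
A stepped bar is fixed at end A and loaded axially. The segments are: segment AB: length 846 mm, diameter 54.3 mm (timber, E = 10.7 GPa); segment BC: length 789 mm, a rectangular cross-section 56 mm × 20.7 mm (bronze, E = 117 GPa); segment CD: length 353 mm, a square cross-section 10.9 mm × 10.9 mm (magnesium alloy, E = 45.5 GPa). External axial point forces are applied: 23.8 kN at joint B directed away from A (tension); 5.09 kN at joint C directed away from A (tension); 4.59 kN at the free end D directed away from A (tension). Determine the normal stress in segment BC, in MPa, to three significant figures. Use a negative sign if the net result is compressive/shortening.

Internal axial forces (sectioning from the free end, tension +): N_CD = 4.59 kN, N_BC = 9.68 kN, N_AB = 33.48 kN.
A_BC = 1159 mm².
σ_BC = N_BC/A_BC = 9680/1159 = 8.351 MPa.

8.35 MPa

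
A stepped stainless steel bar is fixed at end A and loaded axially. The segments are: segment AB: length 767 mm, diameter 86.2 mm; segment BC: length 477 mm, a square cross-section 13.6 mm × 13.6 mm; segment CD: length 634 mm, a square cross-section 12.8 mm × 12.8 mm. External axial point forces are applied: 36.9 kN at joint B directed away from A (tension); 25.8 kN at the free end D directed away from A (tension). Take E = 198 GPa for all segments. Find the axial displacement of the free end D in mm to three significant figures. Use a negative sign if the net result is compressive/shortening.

0.882 mm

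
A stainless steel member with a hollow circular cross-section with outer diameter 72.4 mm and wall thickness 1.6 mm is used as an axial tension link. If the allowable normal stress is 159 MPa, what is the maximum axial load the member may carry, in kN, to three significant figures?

56.6 kN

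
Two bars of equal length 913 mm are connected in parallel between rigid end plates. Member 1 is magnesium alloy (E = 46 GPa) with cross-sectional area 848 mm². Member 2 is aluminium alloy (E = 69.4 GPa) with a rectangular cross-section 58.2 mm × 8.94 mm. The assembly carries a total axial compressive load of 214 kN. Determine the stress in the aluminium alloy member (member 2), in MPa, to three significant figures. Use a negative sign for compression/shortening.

A_2 = 520.3 mm².
Equal strain + equilibrium ⇒ each member carries load in proportion to AE: A₁E₁ = 39010000 N, A₂E₂ = 36110000 N, ΣAE = 75120000 N.
σ₂ = P·E₂/ΣAE = -214000·69400/75120000 = -197.7 MPa.

-198 MPa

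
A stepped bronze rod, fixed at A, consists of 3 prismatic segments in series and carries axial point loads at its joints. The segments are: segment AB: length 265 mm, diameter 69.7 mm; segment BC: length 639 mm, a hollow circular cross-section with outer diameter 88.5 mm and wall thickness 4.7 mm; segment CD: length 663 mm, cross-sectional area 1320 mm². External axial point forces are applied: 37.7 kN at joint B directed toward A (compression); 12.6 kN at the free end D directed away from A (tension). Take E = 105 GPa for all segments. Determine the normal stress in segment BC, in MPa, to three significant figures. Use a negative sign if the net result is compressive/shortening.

10.2 MPa

Internal axial forces (sectioning from the free end, tension +): N_CD = 12.6 kN, N_BC = 12.6 kN, N_AB = -25.1 kN.
A_BC = 1237 mm².
σ_BC = N_BC/A_BC = 12600/1237 = 10.18 MPa.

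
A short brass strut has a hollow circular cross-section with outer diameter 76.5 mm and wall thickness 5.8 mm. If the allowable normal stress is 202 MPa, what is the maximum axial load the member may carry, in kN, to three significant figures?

A = 1288 mm².
P_max = σ_allow · A = 202 · 1288 = 260200 N = 260.2 kN.

260 kN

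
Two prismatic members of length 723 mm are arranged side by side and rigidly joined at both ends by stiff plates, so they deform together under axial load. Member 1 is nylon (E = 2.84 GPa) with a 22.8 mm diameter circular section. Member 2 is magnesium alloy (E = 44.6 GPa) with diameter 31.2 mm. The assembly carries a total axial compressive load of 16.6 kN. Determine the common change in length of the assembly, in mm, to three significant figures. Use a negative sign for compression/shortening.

-0.340 mm

A_1 = 408.3 mm².
A_2 = 764.5 mm².
Equal strain + equilibrium ⇒ each member carries load in proportion to AE: A₁E₁ = 1160000 N, A₂E₂ = 34100000 N, ΣAE = 35260000 N.
δ = PL/ΣAE = -16600·723/35260000 = -0.3404 mm.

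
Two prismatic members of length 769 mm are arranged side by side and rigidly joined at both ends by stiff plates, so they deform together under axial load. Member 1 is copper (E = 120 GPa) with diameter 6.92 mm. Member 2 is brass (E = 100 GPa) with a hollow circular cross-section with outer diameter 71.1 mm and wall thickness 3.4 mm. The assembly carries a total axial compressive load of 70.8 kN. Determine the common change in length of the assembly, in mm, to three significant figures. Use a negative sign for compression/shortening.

-0.709 mm

A_1 = 37.61 mm².
A_2 = 723.1 mm².
Equal strain + equilibrium ⇒ each member carries load in proportion to AE: A₁E₁ = 4513000 N, A₂E₂ = 72310000 N, ΣAE = 76830000 N.
δ = PL/ΣAE = -70800·769/76830000 = -0.7087 mm.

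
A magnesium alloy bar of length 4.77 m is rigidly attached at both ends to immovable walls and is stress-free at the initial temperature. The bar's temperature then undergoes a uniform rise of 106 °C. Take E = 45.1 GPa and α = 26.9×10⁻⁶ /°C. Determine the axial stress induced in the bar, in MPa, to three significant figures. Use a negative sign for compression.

-129 MPa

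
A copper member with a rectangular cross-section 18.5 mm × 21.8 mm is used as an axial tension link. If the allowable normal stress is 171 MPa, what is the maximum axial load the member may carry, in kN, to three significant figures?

69.0 kN

A = 403.3 mm².
P_max = σ_allow · A = 171 · 403.3 = 68960 N = 68.96 kN.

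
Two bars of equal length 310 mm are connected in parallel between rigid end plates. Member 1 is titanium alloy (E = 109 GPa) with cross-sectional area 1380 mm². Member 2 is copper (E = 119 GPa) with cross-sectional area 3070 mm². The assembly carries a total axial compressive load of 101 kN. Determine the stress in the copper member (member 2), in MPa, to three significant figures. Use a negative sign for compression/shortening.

Equal strain + equilibrium ⇒ each member carries load in proportion to AE: A₁E₁ = 150400000 N, A₂E₂ = 365300000 N, ΣAE = 515800000 N.
σ₂ = P·E₂/ΣAE = -101000·119000/515800000 = -23.3 MPa.

-23.3 MPa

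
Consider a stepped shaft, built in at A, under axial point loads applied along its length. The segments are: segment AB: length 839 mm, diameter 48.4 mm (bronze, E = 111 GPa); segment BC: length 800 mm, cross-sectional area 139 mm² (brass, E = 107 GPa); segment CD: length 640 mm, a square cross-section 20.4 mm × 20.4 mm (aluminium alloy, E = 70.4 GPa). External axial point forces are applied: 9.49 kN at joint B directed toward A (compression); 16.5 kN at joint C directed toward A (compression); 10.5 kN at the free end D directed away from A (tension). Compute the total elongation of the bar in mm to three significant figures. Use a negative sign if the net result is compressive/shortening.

-0.157 mm

Internal axial forces (sectioning from the free end, tension +): N_CD = 10.5 kN, N_BC = -6 kN, N_AB = -15.49 kN.
A_AB = 1840 mm².
A_CD = 416.2 mm².
δ_AB = -15490·839/(1840·111000) = -0.06364 mm
δ_BC = -6000·800/(139·107000) = -0.3227 mm
δ_CD = 10500·640/(416.2·70400) = 0.2294 mm
δ = Σδ_i = -0.157 mm.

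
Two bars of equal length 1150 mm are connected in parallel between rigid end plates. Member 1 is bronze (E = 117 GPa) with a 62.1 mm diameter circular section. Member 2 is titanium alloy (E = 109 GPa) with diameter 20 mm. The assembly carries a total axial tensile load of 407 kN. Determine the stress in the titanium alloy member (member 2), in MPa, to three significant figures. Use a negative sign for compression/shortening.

114 MPa

A_1 = 3029 mm².
A_2 = 314.2 mm².
Equal strain + equilibrium ⇒ each member carries load in proportion to AE: A₁E₁ = 354400000 N, A₂E₂ = 34240000 N, ΣAE = 388600000 N.
σ₂ = P·E₂/ΣAE = 407000·109000/388600000 = 114.2 MPa.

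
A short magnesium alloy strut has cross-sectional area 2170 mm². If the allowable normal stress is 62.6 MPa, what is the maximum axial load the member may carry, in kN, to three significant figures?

P_max = σ_allow · A = 62.6 · 2170 = 135800 N = 135.8 kN.

136 kN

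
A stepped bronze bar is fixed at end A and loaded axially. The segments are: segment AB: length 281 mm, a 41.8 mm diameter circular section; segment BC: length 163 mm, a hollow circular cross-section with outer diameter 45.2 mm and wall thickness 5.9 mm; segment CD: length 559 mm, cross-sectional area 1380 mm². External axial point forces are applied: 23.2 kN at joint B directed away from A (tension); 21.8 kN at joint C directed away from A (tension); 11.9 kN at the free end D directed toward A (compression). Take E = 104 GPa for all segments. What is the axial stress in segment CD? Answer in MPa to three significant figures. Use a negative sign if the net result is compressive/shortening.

Internal axial forces (sectioning from the free end, tension +): N_CD = -11.9 kN, N_BC = 9.9 kN, N_AB = 33.1 kN.
σ_CD = N_CD/A_CD = -11900/1380 = -8.623 MPa.

-8.62 MPa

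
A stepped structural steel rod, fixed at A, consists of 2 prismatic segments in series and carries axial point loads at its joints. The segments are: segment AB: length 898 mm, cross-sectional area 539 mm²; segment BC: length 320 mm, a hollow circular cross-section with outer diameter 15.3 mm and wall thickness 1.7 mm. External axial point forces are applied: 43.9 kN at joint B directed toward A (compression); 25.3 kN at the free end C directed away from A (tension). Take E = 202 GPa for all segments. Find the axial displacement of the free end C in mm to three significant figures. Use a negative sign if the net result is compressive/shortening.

Internal axial forces (sectioning from the free end, tension +): N_BC = 25.3 kN, N_AB = -18.6 kN.
A_BC = 72.63 mm².
δ_AB = -18600·898/(539·202000) = -0.1534 mm
δ_BC = 25300·320/(72.63·202000) = 0.5518 mm
δ = Σδ_i = 0.3984 mm.

0.398 mm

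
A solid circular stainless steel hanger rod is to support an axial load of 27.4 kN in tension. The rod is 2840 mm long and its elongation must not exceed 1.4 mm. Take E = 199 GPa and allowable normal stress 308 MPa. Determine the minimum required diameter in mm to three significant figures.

18.9 mm

Required area A ≥ P/σ_allow = 27400/308 = 88.96 mm².
For a solid circular section, d ≥ √(4A/π) = 10.64 mm.
Elongation limit: A ≥ PL/(Eδ_allow) = 27400·2840/(199000·1.4) = 279.3 mm² ⇒ d ≥ 18.86 mm.
The elongation limit governs.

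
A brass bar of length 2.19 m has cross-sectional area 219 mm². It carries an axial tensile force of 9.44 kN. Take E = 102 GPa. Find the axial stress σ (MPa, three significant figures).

43.1 MPa

σ = N/A = 9440/219 = 43.11 MPa.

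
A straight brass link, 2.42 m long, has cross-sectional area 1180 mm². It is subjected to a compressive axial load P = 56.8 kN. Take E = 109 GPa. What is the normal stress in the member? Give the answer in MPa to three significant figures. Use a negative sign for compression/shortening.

-48.1 MPa

σ = N/A = -56800/1180 = -48.14 MPa.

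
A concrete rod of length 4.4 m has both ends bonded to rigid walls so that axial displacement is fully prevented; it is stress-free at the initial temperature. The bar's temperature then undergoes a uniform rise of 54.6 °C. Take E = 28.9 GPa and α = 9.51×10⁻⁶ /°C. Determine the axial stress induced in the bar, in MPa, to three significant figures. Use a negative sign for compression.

Free thermal expansion αLΔT = 9.51e-6 · 4400 · 54.6 = 2.285 mm.
The walls impose strain ε = −(2.285)/4400 = -5.1925e-04; σ = Eε = 28900 · -5.1925e-04 = -15.01 MPa.

-15.0 MPa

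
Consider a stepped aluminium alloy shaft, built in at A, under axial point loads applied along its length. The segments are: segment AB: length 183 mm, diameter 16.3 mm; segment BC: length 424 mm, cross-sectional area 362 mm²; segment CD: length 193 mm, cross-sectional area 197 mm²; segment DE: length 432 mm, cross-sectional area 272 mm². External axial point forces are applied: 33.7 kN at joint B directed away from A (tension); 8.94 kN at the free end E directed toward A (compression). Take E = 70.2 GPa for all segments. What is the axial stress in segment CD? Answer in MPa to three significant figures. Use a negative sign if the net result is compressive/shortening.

-45.4 MPa

Internal axial forces (sectioning from the free end, tension +): N_DE = -8.94 kN, N_CD = -8.94 kN, N_BC = -8.94 kN, N_AB = 24.76 kN.
σ_CD = N_CD/A_CD = -8940/197 = -45.38 MPa.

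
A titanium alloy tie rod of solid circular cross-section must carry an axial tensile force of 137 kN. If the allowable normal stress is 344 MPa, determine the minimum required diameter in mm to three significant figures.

22.5 mm

Required area A ≥ P/σ_allow = 137000/344 = 398.3 mm².
For a solid circular section, d ≥ √(4A/π) = 22.52 mm.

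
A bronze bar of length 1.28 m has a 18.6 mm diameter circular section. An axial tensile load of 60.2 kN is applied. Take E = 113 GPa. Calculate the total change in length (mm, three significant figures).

2.51 mm

A = 271.7 mm².
δ_mech = NL/(AE) = 60200·1280/(271.7·113000) = 2.51 mm.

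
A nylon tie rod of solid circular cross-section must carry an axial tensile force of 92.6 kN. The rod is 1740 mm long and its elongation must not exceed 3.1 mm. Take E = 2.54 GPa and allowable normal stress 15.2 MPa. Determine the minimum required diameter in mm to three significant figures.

Required area A ≥ P/σ_allow = 92600/15.2 = 6092 mm².
For a solid circular section, d ≥ √(4A/π) = 88.07 mm.
Elongation limit: A ≥ PL/(Eδ_allow) = 92600·1740/(2540·3.1) = 20460 mm² ⇒ d ≥ 161.4 mm.
The elongation limit governs.

161 mm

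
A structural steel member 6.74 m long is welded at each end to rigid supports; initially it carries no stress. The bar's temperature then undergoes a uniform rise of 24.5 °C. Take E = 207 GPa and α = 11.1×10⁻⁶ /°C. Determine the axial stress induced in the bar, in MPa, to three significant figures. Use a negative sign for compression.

Free thermal expansion αLΔT = 11.1e-6 · 6740 · 24.5 = 1.833 mm.
The walls impose strain ε = −(1.833)/6740 = -2.7195e-04; σ = Eε = 207000 · -2.7195e-04 = -56.29 MPa.

-56.3 MPa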